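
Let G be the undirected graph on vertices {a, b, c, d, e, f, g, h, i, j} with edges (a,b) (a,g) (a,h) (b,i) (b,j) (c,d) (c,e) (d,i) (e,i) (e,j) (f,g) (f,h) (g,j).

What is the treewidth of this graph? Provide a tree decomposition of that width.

Treewidth 2.
One such decomposition:
Bags: B1 = {a, f, h}  B2 = {a, f, g}  B3 = {a, b, g}  B4 = {b, g, j}  B5 = {b, i, j}  B6 = {e, i, j}  B7 = {d, e, i}  B8 = {c, d, e}
Tree: B1–B2, B2–B3, B3–B4, B4–B5, B5–B6, B6–B7, B7–B8

The largest bag has 3 vertices, giving width 2; this decomposition certifies tw(G) ≤ 2. The edges h–f–g–a–h form a cycle, so G is not a tree and its treewidth is at least 2. Combining the bounds, tw(G) = 2.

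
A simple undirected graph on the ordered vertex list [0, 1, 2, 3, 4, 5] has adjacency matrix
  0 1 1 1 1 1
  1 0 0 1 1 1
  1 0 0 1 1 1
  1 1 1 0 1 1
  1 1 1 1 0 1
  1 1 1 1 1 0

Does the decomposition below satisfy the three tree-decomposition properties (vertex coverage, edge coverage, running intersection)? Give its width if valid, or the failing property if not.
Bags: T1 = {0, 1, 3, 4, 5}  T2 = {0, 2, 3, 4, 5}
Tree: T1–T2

Yes; width 4.

Vertex coverage: the bags together contain {0, 1, 2, 3, 4, 5}, the full vertex set. Edge coverage: each edge of G has both endpoints in at least one bag. Running intersection: for every vertex, the bags containing it form a connected subtree. All three properties hold, so this is a valid tree decomposition of width max|bag| − 1 = 4, and hence tw(G) ≤ 4.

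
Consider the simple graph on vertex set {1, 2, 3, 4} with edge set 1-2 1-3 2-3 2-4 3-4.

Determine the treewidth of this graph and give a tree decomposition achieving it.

Treewidth 2.
One such decomposition:
Bags: B1 = {2, 3, 4}  B2 = {1, 2, 3}
Tree: B1–B2

Each bag holds 3 vertices, so the decomposition has width 2, which upper-bounds the treewidth. Conversely, {1, 2, 3} is a clique of size 3, and the vertices of any clique must share a bag in every tree decomposition; so some bag has ≥ 3 vertices and tw(G) ≥ 2. Hence tw(G) = 2 exactly.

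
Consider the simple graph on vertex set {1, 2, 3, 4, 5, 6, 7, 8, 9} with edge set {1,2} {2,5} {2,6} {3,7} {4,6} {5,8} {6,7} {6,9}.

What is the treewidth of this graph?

A width-1 tree decomposition is:
Bags: B1 = {4, 6}  B2 = {2, 6}  B3 = {6, 7}  B4 = {3, 7}  B5 = {2, 5}  B6 = {6, 9}  B7 = {5, 8}  B8 = {1, 2}
Tree: B1–B2, B1–B3, B3–B4, B2–B5, B2–B6, B5–B7, B2–B8
Each bag holds 2 vertices, so the decomposition has width 1, which upper-bounds the treewidth. Since G has at least one edge (e.g. 4–6), it is not an edgeless graph, so tw(G) ≥ 1. Hence tw(G) = 1 exactly.

1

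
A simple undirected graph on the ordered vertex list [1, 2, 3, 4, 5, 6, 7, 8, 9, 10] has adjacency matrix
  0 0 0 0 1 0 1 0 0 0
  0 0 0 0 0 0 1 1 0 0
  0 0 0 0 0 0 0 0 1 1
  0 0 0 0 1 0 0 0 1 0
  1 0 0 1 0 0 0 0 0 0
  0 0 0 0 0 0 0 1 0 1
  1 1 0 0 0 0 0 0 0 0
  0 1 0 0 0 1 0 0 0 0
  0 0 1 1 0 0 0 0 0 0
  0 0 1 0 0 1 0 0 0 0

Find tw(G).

A width-2 tree decomposition is:
Bags: B1 = {4, 5, 9}  B2 = {3, 5, 9}  B3 = {3, 5, 10}  B4 = {5, 6, 10}  B5 = {5, 6, 8}  B6 = {2, 5, 8}  B7 = {2, 5, 7}  B8 = {1, 5, 7}
Tree: B1–B2, B2–B3, B3–B4, B4–B5, B5–B6, B6–B7, B7–B8
Each bag holds 3 vertices, so the decomposition has width 2, which upper-bounds the treewidth. For the lower bound, G contains the cycle 5–4–9–3–10–6–8–2–7–1–5, so G is not a forest; only forests have treewidth ≤ 1, hence tw(G) ≥ 2. Therefore the treewidth is 2.

2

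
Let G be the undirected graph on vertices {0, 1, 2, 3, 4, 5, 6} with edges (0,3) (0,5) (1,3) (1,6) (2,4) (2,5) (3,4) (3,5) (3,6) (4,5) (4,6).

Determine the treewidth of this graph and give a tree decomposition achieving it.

Each bag holds 3 vertices, so the decomposition has width 2, which upper-bounds the treewidth. On the other hand G contains the 3-clique {2, 4, 5}. A clique must lie in a single bag of any decomposition, so no decomposition can have width below 2. Hence tw(G) = 2 exactly.

Treewidth 2.
One such decomposition:
Bags: B1 = {3, 4, 5}  B2 = {3, 4, 6}  B3 = {2, 4, 5}  B4 = {0, 3, 5}  B5 = {1, 3, 6}
Tree: B1–B2, B1–B3, B1–B4, B2–B5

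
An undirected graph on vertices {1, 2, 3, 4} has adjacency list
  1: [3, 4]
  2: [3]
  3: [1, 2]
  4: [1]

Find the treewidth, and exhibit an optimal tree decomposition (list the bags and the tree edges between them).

Treewidth 1.
One such decomposition:
Bags: B1 = {1, 4}  B2 = {1, 3}  B3 = {2, 3}
Tree: B1–B2, B2–B3

Each bag holds 2 vertices, so the decomposition has width 1, which upper-bounds the treewidth. Since G has at least one edge (e.g. 4–1), it is not an edgeless graph, so tw(G) ≥ 1. The upper and lower bounds meet at 1, so that is the treewidth.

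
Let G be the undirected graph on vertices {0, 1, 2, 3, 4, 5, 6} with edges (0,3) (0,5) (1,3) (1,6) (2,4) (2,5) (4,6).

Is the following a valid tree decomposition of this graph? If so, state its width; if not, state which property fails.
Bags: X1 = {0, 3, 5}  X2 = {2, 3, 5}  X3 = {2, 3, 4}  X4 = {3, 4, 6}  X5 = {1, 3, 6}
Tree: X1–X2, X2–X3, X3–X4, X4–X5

Every vertex of G appears in some bag (union = {0, 1, 2, 3, 4, 5, 6}); every edge is covered by a bag; and for each vertex v the set of bags containing v is connected in the bag tree. The decomposition is therefore valid. The largest bag has 3 vertices, so the width is 2.

Yes; width 2.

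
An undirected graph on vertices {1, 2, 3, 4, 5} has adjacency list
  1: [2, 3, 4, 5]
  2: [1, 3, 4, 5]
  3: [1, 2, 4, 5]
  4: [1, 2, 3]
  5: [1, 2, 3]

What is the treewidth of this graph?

3

A width-3 tree decomposition is:
Bags: B1 = {1, 2, 3, 4}  B2 = {1, 2, 3, 5}
Tree: B1–B2
The largest bag has 4 vertices, giving width 3; this decomposition certifies tw(G) ≤ 3. On the other hand G contains the 4-clique {1, 2, 3, 4}. A clique must lie in a single bag of any decomposition, so no decomposition can have width below 3. Therefore the treewidth is 3.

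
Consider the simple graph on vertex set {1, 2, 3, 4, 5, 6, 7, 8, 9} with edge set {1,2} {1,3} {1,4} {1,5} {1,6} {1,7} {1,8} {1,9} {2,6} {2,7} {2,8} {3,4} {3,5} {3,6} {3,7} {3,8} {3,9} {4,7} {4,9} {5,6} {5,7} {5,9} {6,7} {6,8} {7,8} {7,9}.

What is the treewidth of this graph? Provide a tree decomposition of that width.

Every bag has size at most 5, so the width is 5 − 1 = 4 and tw(G) ≤ 4. Conversely, {1, 2, 6, 7, 8} is a clique of size 5, and the vertices of any clique must share a bag in every tree decomposition; so some bag has ≥ 5 vertices and tw(G) ≥ 4. Hence tw(G) = 4 exactly.

Treewidth 4.
Bags: B1 = {1, 3, 4, 7, 9}  B2 = {1, 3, 5, 7, 9}  B3 = {1, 3, 5, 6, 7}  B4 = {1, 3, 6, 7, 8}  B5 = {1, 2, 6, 7, 8}
Tree: B1–B2, B2–B3, B3–B4, B4–B5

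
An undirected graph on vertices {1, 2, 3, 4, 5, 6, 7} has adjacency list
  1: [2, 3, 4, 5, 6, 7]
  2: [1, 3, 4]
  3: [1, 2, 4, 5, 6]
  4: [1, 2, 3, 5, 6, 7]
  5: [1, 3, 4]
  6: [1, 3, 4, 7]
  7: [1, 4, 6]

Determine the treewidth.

A width-3 tree decomposition is:
Bags: B1 = {1, 3, 4, 6}  B2 = {1, 3, 4, 5}  B3 = {1, 2, 3, 4}  B4 = {1, 4, 6, 7}
Tree: B1–B2, B1–B3, B1–B4
Each bag holds 4 vertices, so the decomposition has width 3, which upper-bounds the treewidth. For the lower bound, the 4 vertices {1, 2, 3, 4} are pairwise adjacent, and any tree decomposition puts a clique entirely inside one bag — forcing width ≥ 3. Combining the bounds, tw(G) = 3.

3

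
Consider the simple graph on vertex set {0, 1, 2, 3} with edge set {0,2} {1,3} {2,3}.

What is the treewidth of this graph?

A width-1 tree decomposition is:
Bags: B1 = {0, 2}  B2 = {2, 3}  B3 = {1, 3}
Tree: B1–B2, B2–B3
Every bag has size at most 2, so the width is 2 − 1 = 1 and tw(G) ≤ 1. Since G has at least one edge (e.g. 0–2), it is not an edgeless graph, so tw(G) ≥ 1. Hence tw(G) = 1 exactly.

1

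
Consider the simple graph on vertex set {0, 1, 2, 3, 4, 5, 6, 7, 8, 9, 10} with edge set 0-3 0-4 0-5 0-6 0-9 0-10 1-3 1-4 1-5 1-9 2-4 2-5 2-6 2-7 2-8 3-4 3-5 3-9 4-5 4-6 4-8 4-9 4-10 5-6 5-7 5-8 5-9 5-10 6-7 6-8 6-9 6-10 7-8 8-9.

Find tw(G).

A width-4 tree decomposition is:
Bags: B1 = {0, 4, 5, 6, 9}  B2 = {4, 5, 6, 8, 9}  B3 = {2, 4, 5, 6, 8}  B4 = {0, 3, 4, 5, 9}  B5 = {1, 3, 4, 5, 9}  B6 = {2, 5, 6, 7, 8}  B7 = {0, 4, 5, 6, 10}
Tree: B1–B2, B2–B3, B1–B4, B4–B5, B3–B6, B1–B7
Each bag holds 5 vertices, so the decomposition has width 4, which upper-bounds the treewidth. Conversely, {1, 3, 4, 5, 9} is a clique of size 5, and the vertices of any clique must share a bag in every tree decomposition; so some bag has ≥ 5 vertices and tw(G) ≥ 4. Therefore the treewidth is 4.

4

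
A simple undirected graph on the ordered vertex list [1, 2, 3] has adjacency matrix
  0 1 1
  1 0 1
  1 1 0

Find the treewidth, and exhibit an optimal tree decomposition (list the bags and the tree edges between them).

A single bag containing all 3 vertices is trivially a valid decomposition of width 2. Conversely, {1, 2, 3} is a clique of size 3, and the vertices of any clique must share a bag in every tree decomposition; so some bag has ≥ 3 vertices and tw(G) ≥ 2. Hence tw(G) = 2 exactly.

Treewidth 2.
One optimal decomposition is:
Bags: B1 = {1, 2, 3}
Tree: (single bag)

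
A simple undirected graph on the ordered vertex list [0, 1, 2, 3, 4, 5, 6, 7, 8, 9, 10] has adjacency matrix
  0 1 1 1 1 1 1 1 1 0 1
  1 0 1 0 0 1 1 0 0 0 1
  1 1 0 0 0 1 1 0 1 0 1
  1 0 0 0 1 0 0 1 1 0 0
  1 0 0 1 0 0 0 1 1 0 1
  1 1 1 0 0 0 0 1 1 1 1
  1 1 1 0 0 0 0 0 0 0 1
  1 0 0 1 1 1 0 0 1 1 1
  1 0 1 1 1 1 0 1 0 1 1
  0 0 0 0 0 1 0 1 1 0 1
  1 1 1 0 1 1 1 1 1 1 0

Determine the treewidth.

A width-4 tree decomposition is:
Bags: B1 = {0, 1, 2, 5, 10}  B2 = {0, 2, 5, 8, 10}  B3 = {0, 5, 7, 8, 10}  B4 = {0, 4, 7, 8, 10}  B5 = {0, 1, 2, 6, 10}  B6 = {5, 7, 8, 9, 10}  B7 = {0, 3, 4, 7, 8}
Tree: B1–B2, B2–B3, B3–B4, B1–B5, B3–B6, B4–B7
Every bag has size at most 5, so the width is 5 − 1 = 4 and tw(G) ≤ 4. On the other hand G contains the 5-clique {0, 2, 5, 8, 10}. A clique must lie in a single bag of any decomposition, so no decomposition can have width below 4. Combining the bounds, tw(G) = 4.

4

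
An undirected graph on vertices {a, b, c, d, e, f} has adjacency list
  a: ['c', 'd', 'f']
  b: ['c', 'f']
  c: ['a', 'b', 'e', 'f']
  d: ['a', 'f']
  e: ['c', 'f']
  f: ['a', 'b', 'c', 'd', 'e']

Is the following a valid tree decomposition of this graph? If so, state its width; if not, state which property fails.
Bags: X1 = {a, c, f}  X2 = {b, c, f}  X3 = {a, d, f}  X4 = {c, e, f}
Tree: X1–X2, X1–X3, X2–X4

Vertex coverage: the bags together contain {a, b, c, d, e, f}, the full vertex set. Edge coverage: each edge of G has both endpoints in at least one bag. Running intersection: for every vertex, the bags containing it form a connected subtree. All three properties hold, so this is a valid tree decomposition of width max|bag| − 1 = 2, and hence tw(G) ≤ 2.

Yes; width 2.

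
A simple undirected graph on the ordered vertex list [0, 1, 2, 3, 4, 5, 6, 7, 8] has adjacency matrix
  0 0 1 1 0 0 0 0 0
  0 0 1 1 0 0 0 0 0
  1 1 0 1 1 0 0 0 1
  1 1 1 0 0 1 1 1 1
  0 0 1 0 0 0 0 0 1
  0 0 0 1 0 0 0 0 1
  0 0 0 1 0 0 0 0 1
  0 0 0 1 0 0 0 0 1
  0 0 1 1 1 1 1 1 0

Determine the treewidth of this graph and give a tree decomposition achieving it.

Treewidth 2.
One optimal decomposition is:
Bags: B1 = {2, 4, 8}  B2 = {2, 3, 8}  B3 = {3, 7, 8}  B4 = {1, 2, 3}  B5 = {3, 6, 8}  B6 = {0, 2, 3}  B7 = {3, 5, 8}
Tree: B1–B2, B2–B3, B2–B4, B2–B5, B4–B6, B5–B7

Every bag has size at most 3, so the width is 3 − 1 = 2 and tw(G) ≤ 2. On the other hand G contains the 3-clique {0, 2, 3}. A clique must lie in a single bag of any decomposition, so no decomposition can have width below 2. Therefore the treewidth is 2.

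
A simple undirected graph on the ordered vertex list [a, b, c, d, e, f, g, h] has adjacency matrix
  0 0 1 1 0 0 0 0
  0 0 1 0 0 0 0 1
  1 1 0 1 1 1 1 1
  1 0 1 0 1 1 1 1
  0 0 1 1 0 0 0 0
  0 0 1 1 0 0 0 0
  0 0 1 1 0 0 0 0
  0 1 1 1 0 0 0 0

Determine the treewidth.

A width-2 tree decomposition is:
Bags: B1 = {c, d, g}  B2 = {a, c, d}  B3 = {c, d, h}  B4 = {b, c, h}  B5 = {c, d, e}  B6 = {c, d, f}
Tree: B1–B2, B2–B3, B3–B4, B1–B5, B2–B6
Every bag has size at most 3, so the width is 3 − 1 = 2 and tw(G) ≤ 2. On the other hand G contains the 3-clique {c, d, f}. A clique must lie in a single bag of any decomposition, so no decomposition can have width below 2. The upper and lower bounds meet at 2, so that is the treewidth.

2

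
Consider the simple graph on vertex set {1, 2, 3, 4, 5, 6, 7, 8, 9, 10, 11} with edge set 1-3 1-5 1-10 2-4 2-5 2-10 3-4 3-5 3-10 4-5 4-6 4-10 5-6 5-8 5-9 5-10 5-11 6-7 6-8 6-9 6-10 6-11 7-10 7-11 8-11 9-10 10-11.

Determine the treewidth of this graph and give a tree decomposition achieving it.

Each bag holds 4 vertices, so the decomposition has width 3, which upper-bounds the treewidth. Conversely, {5, 6, 8, 11} is a clique of size 4, and the vertices of any clique must share a bag in every tree decomposition; so some bag has ≥ 4 vertices and tw(G) ≥ 3. Hence tw(G) = 3 exactly.

Treewidth 3.
One optimal decomposition is:
Bags: B1 = {4, 5, 6, 10}  B2 = {3, 4, 5, 10}  B3 = {1, 3, 5, 10}  B4 = {5, 6, 9, 10}  B5 = {5, 6, 10, 11}  B6 = {5, 6, 8, 11}  B7 = {2, 4, 5, 10}  B8 = {6, 7, 10, 11}
Tree: B1–B2, B2–B3, B1–B4, B4–B5, B5–B6, B1–B7, B5–B8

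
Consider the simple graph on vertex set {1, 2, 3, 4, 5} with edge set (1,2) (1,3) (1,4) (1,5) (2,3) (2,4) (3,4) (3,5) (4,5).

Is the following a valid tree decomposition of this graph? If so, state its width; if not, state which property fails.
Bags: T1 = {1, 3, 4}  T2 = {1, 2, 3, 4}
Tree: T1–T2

A tree decomposition must satisfy three properties: every vertex lies in some bag; for every edge, both endpoints lie together in some bag; and for every vertex, the bags containing it form a connected subtree. Here vertex 5 appears in no bag, so the decomposition is invalid.

No — vertex 5 appears in no bag.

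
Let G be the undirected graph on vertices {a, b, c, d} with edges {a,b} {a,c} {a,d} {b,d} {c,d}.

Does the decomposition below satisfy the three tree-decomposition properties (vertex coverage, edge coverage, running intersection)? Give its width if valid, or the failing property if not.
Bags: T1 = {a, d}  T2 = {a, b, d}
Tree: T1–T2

No — vertex c appears in no bag.

A tree decomposition must satisfy three properties: every vertex lies in some bag; for every edge, both endpoints lie together in some bag; and for every vertex, the bags containing it form a connected subtree. Here vertex c appears in no bag, so the decomposition is invalid.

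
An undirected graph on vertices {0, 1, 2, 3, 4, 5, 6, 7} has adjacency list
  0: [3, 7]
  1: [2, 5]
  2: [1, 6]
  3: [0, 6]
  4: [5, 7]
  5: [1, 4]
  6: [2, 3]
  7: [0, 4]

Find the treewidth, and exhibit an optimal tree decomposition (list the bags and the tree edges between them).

Each bag holds 3 vertices, so the decomposition has width 2, which upper-bounds the treewidth. The edges 4–5–1–2–6–3–0–7–4 form a cycle, so G is not a tree and its treewidth is at least 2. Hence tw(G) = 2 exactly.

Treewidth 2.
Bags: B1 = {1, 4, 5}  B2 = {1, 2, 4}  B3 = {2, 4, 6}  B4 = {3, 4, 6}  B5 = {0, 3, 4}  B6 = {0, 4, 7}
Tree: B1–B2, B2–B3, B3–B4, B4–B5, B5–B6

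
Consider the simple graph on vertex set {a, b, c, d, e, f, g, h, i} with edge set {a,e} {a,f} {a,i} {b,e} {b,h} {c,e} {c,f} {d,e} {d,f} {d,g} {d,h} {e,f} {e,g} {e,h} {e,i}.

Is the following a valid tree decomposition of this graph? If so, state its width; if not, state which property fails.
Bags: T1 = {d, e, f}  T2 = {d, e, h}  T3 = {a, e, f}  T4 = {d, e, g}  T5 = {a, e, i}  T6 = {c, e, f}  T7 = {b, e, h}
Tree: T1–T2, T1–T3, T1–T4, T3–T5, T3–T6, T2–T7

Vertex coverage: the bags together contain {a, b, c, d, e, f, g, h, i}, the full vertex set. Edge coverage: each edge of G has both endpoints in at least one bag. Running intersection: for every vertex, the bags containing it form a connected subtree. All three properties hold, so this is a valid tree decomposition of width max|bag| − 1 = 2, and hence tw(G) ≤ 2.

Yes; width 2.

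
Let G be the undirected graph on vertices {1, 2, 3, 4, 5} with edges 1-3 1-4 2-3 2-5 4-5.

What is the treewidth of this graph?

2

A width-2 tree decomposition is:
Bags: B1 = {1, 3, 4}  B2 = {2, 3, 4}  B3 = {2, 4, 5}
Tree: B1–B2, B2–B3
Each bag holds 3 vertices, so the decomposition has width 2, which upper-bounds the treewidth. The edges 4–1–3–2–5–4 form a cycle, so G is not a tree and its treewidth is at least 2. Hence tw(G) = 2 exactly.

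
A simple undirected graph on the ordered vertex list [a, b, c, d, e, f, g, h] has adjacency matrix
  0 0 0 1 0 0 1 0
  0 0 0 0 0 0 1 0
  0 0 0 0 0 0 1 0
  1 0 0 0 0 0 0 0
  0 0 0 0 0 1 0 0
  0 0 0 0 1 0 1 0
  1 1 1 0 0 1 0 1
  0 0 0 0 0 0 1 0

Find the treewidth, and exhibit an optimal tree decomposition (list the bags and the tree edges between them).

Treewidth 1.
One such decomposition:
Bags: B1 = {a, d}  B2 = {a, g}  B3 = {f, g}  B4 = {e, f}  B5 = {g, h}  B6 = {c, g}  B7 = {b, g}
Tree: B1–B2, B2–B3, B3–B4, B2–B5, B2–B6, B2–B7

Each bag holds 2 vertices, so the decomposition has width 1, which upper-bounds the treewidth. G has an edge, so its treewidth is at least 1. Combining the bounds, tw(G) = 1.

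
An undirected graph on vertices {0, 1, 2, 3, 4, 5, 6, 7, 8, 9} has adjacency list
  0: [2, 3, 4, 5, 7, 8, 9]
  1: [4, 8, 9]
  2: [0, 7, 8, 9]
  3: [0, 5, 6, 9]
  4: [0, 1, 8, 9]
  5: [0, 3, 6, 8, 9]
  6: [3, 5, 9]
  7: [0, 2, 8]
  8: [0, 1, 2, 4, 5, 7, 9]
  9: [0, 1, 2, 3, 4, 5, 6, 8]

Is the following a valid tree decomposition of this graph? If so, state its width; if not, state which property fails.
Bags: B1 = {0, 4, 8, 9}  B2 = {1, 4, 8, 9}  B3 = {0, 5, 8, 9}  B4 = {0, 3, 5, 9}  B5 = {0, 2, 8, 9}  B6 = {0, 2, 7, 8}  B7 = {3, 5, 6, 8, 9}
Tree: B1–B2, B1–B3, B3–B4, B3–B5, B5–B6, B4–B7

No — bags containing vertex 8 are not connected in the tree.

A tree decomposition must satisfy three properties: every vertex lies in some bag; for every edge, both endpoints lie together in some bag; and for every vertex, the bags containing it form a connected subtree. Here bags containing vertex 8 are not connected in the tree, so the decomposition is invalid.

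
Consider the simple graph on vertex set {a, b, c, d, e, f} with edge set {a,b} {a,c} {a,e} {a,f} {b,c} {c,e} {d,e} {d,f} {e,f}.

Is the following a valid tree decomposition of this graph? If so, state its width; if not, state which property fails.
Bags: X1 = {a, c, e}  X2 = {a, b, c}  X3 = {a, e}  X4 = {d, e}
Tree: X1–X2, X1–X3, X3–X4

A tree decomposition must satisfy three properties: every vertex lies in some bag; for every edge, both endpoints lie together in some bag; and for every vertex, the bags containing it form a connected subtree. Here vertex f appears in no bag, so the decomposition is invalid.

No — vertex f appears in no bag.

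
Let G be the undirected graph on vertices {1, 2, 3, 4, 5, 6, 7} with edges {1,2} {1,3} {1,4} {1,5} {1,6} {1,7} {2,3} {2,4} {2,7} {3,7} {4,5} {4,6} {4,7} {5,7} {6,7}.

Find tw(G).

3

A width-3 tree decomposition is:
Bags: B1 = {1, 2, 4, 7}  B2 = {1, 4, 6, 7}  B3 = {1, 4, 5, 7}  B4 = {1, 2, 3, 7}
Tree: B1–B2, B2–B3, B1–B4
Every bag has size at most 4, so the width is 4 − 1 = 3 and tw(G) ≤ 3. Conversely, {1, 2, 3, 7} is a clique of size 4, and the vertices of any clique must share a bag in every tree decomposition; so some bag has ≥ 4 vertices and tw(G) ≥ 3. Combining the bounds, tw(G) = 3.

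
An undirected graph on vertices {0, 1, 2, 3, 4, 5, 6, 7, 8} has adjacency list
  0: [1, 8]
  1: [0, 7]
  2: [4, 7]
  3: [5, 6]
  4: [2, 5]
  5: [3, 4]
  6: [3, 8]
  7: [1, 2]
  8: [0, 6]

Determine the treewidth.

A width-2 tree decomposition is:
Bags: B1 = {0, 6, 8}  B2 = {0, 1, 6}  B3 = {1, 6, 7}  B4 = {2, 6, 7}  B5 = {2, 4, 6}  B6 = {4, 5, 6}  B7 = {3, 5, 6}
Tree: B1–B2, B2–B3, B3–B4, B4–B5, B5–B6, B6–B7
The largest bag has 3 vertices, giving width 2; this decomposition certifies tw(G) ≤ 2. For the lower bound, G contains the cycle 6–8–0–1–7–2–4–5–3–6, so G is not a forest; only forests have treewidth ≤ 1, hence tw(G) ≥ 2. Hence tw(G) = 2 exactly.

2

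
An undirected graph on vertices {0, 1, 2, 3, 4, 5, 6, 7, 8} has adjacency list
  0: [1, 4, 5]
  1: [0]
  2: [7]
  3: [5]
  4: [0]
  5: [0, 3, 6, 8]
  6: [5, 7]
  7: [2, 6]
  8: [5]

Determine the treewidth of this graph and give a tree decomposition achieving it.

Treewidth 1.
One optimal decomposition is:
Bags: B1 = {5, 6}  B2 = {0, 5}  B3 = {0, 4}  B4 = {6, 7}  B5 = {2, 7}  B6 = {0, 1}  B7 = {5, 8}  B8 = {3, 5}
Tree: B1–B2, B2–B3, B1–B4, B4–B5, B3–B6, B1–B7, B1–B8

The largest bag has 2 vertices, giving width 1; this decomposition certifies tw(G) ≤ 1. G has an edge, so its treewidth is at least 1. The upper and lower bounds meet at 1, so that is the treewidth.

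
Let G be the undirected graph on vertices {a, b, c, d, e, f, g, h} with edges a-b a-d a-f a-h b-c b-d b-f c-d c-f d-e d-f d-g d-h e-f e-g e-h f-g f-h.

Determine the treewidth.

3

A width-3 tree decomposition is:
Bags: B1 = {d, e, f, g}  B2 = {d, e, f, h}  B3 = {a, d, f, h}  B4 = {a, b, d, f}  B5 = {b, c, d, f}
Tree: B1–B2, B2–B3, B3–B4, B4–B5
Each bag holds 4 vertices, so the decomposition has width 3, which upper-bounds the treewidth. For the lower bound, the 4 vertices {d, e, f, g} are pairwise adjacent, and any tree decomposition puts a clique entirely inside one bag — forcing width ≥ 3. Therefore the treewidth is 3.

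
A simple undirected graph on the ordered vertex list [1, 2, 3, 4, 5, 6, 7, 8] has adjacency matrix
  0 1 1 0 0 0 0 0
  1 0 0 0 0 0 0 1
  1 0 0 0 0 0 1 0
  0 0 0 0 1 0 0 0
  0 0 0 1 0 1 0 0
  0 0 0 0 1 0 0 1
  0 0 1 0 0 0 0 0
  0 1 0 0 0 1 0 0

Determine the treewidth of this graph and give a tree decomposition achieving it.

Each bag holds 2 vertices, so the decomposition has width 1, which upper-bounds the treewidth. G has an edge, so its treewidth is at least 1. Combining the bounds, tw(G) = 1.

Treewidth 1.
Bags: B1 = {3, 7}  B2 = {1, 3}  B3 = {1, 2}  B4 = {2, 8}  B5 = {6, 8}  B6 = {5, 6}  B7 = {4, 5}
Tree: B1–B2, B2–B3, B3–B4, B4–B5, B5–B6, B6–B7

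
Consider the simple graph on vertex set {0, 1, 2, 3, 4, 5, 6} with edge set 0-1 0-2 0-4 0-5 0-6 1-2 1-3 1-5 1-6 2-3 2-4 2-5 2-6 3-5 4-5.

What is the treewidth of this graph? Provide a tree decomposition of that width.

Each bag holds 4 vertices, so the decomposition has width 3, which upper-bounds the treewidth. For the lower bound, the 4 vertices {0, 1, 2, 5} are pairwise adjacent, and any tree decomposition puts a clique entirely inside one bag — forcing width ≥ 3. The upper and lower bounds meet at 3, so that is the treewidth.

Treewidth 3.
Bags: B1 = {0, 1, 2, 5}  B2 = {0, 1, 2, 6}  B3 = {1, 2, 3, 5}  B4 = {0, 2, 4, 5}
Tree: B1–B2, B1–B3, B1–B4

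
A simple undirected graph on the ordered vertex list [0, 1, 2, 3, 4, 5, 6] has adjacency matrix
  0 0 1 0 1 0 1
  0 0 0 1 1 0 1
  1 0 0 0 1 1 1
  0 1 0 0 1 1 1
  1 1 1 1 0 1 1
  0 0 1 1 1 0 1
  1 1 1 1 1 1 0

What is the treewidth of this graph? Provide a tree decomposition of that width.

Treewidth 3.
One such decomposition:
Bags: B1 = {2, 4, 5, 6}  B2 = {3, 4, 5, 6}  B3 = {0, 2, 4, 6}  B4 = {1, 3, 4, 6}
Tree: B1–B2, B1–B3, B2–B4

The largest bag has 4 vertices, giving width 3; this decomposition certifies tw(G) ≤ 3. For the lower bound, the 4 vertices {1, 3, 4, 6} are pairwise adjacent, and any tree decomposition puts a clique entirely inside one bag — forcing width ≥ 3. The upper and lower bounds meet at 3, so that is the treewidth.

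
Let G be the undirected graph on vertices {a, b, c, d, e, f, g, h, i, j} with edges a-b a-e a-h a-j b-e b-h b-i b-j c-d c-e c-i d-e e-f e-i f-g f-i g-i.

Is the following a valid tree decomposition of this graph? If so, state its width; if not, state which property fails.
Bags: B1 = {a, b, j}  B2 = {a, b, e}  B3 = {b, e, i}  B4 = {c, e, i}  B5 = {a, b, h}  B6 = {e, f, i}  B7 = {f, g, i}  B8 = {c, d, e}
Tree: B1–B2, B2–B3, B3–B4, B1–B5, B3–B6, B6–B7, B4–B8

Checking the three conditions: (i) the bags cover all of {a, b, c, d, e, f, g, h, i, j}; (ii) for each edge, some bag contains both endpoints; (iii) the bags containing any fixed vertex form a subtree. All hold, so the decomposition is valid with width 3 − 1 = 2.

Yes; width 2.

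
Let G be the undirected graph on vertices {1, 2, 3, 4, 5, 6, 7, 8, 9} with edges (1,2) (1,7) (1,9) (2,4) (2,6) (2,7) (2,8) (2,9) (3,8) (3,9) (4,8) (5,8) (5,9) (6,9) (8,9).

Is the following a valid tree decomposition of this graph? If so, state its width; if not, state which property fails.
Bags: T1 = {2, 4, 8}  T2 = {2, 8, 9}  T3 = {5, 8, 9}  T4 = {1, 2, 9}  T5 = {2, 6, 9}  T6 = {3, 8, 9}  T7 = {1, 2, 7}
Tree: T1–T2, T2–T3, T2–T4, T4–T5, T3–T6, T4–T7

Yes; width 2.

Every vertex of G appears in some bag (union = {1, 2, 3, 4, 5, 6, 7, 8, 9}); every edge is covered by a bag; and for each vertex v the set of bags containing v is connected in the bag tree. The decomposition is therefore valid. The largest bag has 3 vertices, so the width is 2.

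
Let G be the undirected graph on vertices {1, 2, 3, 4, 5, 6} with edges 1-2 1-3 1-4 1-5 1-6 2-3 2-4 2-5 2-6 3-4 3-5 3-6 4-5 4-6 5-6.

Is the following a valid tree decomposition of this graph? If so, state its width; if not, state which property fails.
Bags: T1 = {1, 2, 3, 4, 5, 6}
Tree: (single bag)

Every vertex of G appears in some bag (union = {1, 2, 3, 4, 5, 6}); every edge is covered by a bag; and for each vertex v the set of bags containing v is connected in the bag tree. The decomposition is therefore valid. The largest bag has 6 vertices, so the width is 5.

Yes; width 5.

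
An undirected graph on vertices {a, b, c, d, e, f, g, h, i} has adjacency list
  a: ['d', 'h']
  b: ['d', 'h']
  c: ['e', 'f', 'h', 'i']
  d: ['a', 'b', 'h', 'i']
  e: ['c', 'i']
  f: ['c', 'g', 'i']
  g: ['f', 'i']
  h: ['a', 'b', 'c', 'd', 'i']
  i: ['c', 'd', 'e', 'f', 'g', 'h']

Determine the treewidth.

A width-2 tree decomposition is:
Bags: B1 = {d, h, i}  B2 = {c, h, i}  B3 = {a, d, h}  B4 = {c, e, i}  B5 = {c, f, i}  B6 = {b, d, h}  B7 = {f, g, i}
Tree: B1–B2, B1–B3, B2–B4, B4–B5, B3–B6, B5–B7
The largest bag has 3 vertices, giving width 2; this decomposition certifies tw(G) ≤ 2. Conversely, {a, d, h} is a clique of size 3, and the vertices of any clique must share a bag in every tree decomposition; so some bag has ≥ 3 vertices and tw(G) ≥ 2. The upper and lower bounds meet at 2, so that is the treewidth.

2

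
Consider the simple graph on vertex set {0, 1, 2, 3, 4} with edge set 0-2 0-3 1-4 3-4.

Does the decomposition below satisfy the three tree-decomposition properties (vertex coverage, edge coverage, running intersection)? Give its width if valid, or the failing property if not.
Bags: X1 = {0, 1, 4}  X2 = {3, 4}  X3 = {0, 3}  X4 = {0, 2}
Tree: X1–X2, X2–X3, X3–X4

A tree decomposition must satisfy three properties: every vertex lies in some bag; for every edge, both endpoints lie together in some bag; and for every vertex, the bags containing it form a connected subtree. Here bags containing vertex 0 are not connected in the tree, so the decomposition is invalid.

No — bags containing vertex 0 are not connected in the tree.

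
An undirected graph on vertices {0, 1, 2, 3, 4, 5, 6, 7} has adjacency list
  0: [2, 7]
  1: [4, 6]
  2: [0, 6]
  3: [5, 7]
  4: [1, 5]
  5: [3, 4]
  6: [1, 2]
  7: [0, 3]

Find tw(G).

A width-2 tree decomposition is:
Bags: B1 = {0, 3, 7}  B2 = {0, 3, 5}  B3 = {0, 4, 5}  B4 = {0, 1, 4}  B5 = {0, 1, 6}  B6 = {0, 2, 6}
Tree: B1–B2, B2–B3, B3–B4, B4–B5, B5–B6
Every bag has size at most 3, so the width is 3 − 1 = 2 and tw(G) ≤ 2. For the lower bound, G contains the cycle 0–7–3–5–4–1–6–2–0, so G is not a forest; only forests have treewidth ≤ 1, hence tw(G) ≥ 2. Combining the bounds, tw(G) = 2.

2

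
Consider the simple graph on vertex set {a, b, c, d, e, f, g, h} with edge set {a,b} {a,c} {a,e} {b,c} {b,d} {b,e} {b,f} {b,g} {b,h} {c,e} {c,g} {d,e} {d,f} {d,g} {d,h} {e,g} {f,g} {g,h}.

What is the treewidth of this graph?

A width-3 tree decomposition is:
Bags: B1 = {b, d, g, h}  B2 = {b, d, e, g}  B3 = {b, c, e, g}  B4 = {b, d, f, g}  B5 = {a, b, c, e}
Tree: B1–B2, B2–B3, B2–B4, B3–B5
Each bag holds 4 vertices, so the decomposition has width 3, which upper-bounds the treewidth. On the other hand G contains the 4-clique {b, d, e, g}. A clique must lie in a single bag of any decomposition, so no decomposition can have width below 3. Hence tw(G) = 3 exactly.

3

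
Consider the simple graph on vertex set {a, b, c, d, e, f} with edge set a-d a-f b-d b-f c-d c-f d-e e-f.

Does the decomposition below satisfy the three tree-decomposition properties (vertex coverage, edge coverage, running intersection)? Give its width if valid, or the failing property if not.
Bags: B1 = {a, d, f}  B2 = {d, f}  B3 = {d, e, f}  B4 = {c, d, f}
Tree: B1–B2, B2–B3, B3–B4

A tree decomposition must satisfy three properties: every vertex lies in some bag; for every edge, both endpoints lie together in some bag; and for every vertex, the bags containing it form a connected subtree. Here vertex b appears in no bag, so the decomposition is invalid.

No — vertex b appears in no bag.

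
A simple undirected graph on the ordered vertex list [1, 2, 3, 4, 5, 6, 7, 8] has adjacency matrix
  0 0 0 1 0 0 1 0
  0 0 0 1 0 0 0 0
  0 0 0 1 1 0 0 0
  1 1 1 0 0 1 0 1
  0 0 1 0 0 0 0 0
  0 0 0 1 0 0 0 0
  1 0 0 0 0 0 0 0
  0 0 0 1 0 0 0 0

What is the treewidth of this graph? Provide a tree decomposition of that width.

Treewidth 1.
One such decomposition:
Bags: B1 = {4, 8}  B2 = {3, 4}  B3 = {2, 4}  B4 = {3, 5}  B5 = {1, 4}  B6 = {4, 6}  B7 = {1, 7}
Tree: B1–B2, B1–B3, B2–B4, B2–B5, B1–B6, B5–B7

The largest bag has 2 vertices, giving width 1; this decomposition certifies tw(G) ≤ 1. Since G has at least one edge (e.g. 8–4), it is not an edgeless graph, so tw(G) ≥ 1. The upper and lower bounds meet at 1, so that is the treewidth.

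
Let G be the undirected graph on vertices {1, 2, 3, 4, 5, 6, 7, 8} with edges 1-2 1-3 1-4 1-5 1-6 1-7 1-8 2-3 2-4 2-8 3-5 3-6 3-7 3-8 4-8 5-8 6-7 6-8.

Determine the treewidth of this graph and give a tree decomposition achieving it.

Treewidth 3.
One such decomposition:
Bags: B1 = {1, 2, 3, 8}  B2 = {1, 2, 4, 8}  B3 = {1, 3, 6, 8}  B4 = {1, 3, 5, 8}  B5 = {1, 3, 6, 7}
Tree: B1–B2, B1–B3, B1–B4, B3–B5

Every bag has size at most 4, so the width is 4 − 1 = 3 and tw(G) ≤ 3. For the lower bound, the 4 vertices {1, 2, 3, 8} are pairwise adjacent, and any tree decomposition puts a clique entirely inside one bag — forcing width ≥ 3. The upper and lower bounds meet at 3, so that is the treewidth.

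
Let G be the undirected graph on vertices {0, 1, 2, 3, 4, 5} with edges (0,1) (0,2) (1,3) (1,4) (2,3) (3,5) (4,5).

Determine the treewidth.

2

A width-2 tree decomposition is:
Bags: B1 = {0, 1, 2}  B2 = {1, 2, 3}  B3 = {1, 3, 4}  B4 = {3, 4, 5}
Tree: B1–B2, B2–B3, B3–B4
Every bag has size at most 3, so the width is 3 − 1 = 2 and tw(G) ≤ 2. The edges 0–2–3–1–0 form a cycle, so G is not a tree and its treewidth is at least 2. Combining the bounds, tw(G) = 2.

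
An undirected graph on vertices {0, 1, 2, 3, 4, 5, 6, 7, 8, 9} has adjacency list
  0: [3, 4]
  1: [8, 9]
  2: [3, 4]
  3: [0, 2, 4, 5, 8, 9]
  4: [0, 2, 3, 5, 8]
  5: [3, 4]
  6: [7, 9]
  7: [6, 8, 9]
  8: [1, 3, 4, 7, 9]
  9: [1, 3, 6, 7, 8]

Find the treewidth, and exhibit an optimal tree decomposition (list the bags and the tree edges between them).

Every bag has size at most 3, so the width is 3 − 1 = 2 and tw(G) ≤ 2. On the other hand G contains the 3-clique {1, 8, 9}. A clique must lie in a single bag of any decomposition, so no decomposition can have width below 2. Hence tw(G) = 2 exactly.

Treewidth 2.
One such decomposition:
Bags: B1 = {3, 8, 9}  B2 = {3, 4, 8}  B3 = {2, 3, 4}  B4 = {7, 8, 9}  B5 = {0, 3, 4}  B6 = {3, 4, 5}  B7 = {6, 7, 9}  B8 = {1, 8, 9}
Tree: B1–B2, B2–B3, B1–B4, B2–B5, B2–B6, B4–B7, B1–B8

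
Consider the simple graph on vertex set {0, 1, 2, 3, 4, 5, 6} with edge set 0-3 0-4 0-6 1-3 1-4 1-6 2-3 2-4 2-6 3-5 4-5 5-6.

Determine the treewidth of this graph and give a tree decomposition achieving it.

Each bag holds 4 vertices, so the decomposition has width 3, which upper-bounds the treewidth. For the lower bound: the 4 vertex sets {2,4}, {0,6}, {3}, {1} are disjoint, each induces a connected subgraph, and every pair is joined by at least one edge of G. Contracting each set to a single vertex therefore yields K_{4} as a minor, and since treewidth is minor-monotone, tw(G) ≥ tw(K_{4}) = 3. Hence tw(G) = 3 exactly.

Treewidth 3.
One such decomposition:
Bags: B1 = {2, 3, 4, 6}  B2 = {0, 3, 4, 6}  B3 = {1, 3, 4, 6}  B4 = {3, 4, 5, 6}
Tree: B1–B2, B2–B3, B3–B4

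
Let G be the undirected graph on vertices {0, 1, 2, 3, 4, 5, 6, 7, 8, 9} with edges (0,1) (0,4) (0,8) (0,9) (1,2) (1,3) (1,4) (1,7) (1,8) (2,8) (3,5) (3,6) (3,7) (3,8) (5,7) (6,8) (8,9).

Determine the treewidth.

2

A width-2 tree decomposition is:
Bags: B1 = {1, 3, 8}  B2 = {1, 3, 7}  B3 = {1, 2, 8}  B4 = {0, 1, 8}  B5 = {3, 6, 8}  B6 = {0, 8, 9}  B7 = {0, 1, 4}  B8 = {3, 5, 7}
Tree: B1–B2, B1–B3, B1–B4, B1–B5, B4–B6, B4–B7, B2–B8
Each bag holds 3 vertices, so the decomposition has width 2, which upper-bounds the treewidth. For the lower bound, the 3 vertices {0, 1, 8} are pairwise adjacent, and any tree decomposition puts a clique entirely inside one bag — forcing width ≥ 2. The upper and lower bounds meet at 2, so that is the treewidth.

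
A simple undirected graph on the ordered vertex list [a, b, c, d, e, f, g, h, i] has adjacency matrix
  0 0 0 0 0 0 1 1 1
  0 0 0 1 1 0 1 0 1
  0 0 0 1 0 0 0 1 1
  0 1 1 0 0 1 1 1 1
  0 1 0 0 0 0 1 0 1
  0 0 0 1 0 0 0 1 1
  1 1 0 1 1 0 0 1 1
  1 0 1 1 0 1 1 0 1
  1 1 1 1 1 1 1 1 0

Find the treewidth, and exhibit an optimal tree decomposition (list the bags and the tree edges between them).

Every bag has size at most 4, so the width is 4 − 1 = 3 and tw(G) ≤ 3. On the other hand G contains the 4-clique {d, g, h, i}. A clique must lie in a single bag of any decomposition, so no decomposition can have width below 3. Therefore the treewidth is 3.

Treewidth 3.
One optimal decomposition is:
Bags: B1 = {b, e, g, i}  B2 = {b, d, g, i}  B3 = {d, g, h, i}  B4 = {c, d, h, i}  B5 = {a, g, h, i}  B6 = {d, f, h, i}
Tree: B1–B2, B2–B3, B3–B4, B3–B5, B4–B6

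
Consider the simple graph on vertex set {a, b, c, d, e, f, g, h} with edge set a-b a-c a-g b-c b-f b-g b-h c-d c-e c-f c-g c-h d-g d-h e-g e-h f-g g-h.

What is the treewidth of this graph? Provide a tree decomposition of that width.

The largest bag has 4 vertices, giving width 3; this decomposition certifies tw(G) ≤ 3. Conversely, {a, b, c, g} is a clique of size 4, and the vertices of any clique must share a bag in every tree decomposition; so some bag has ≥ 4 vertices and tw(G) ≥ 3. Therefore the treewidth is 3.

Treewidth 3.
One optimal decomposition is:
Bags: B1 = {b, c, g, h}  B2 = {c, d, g, h}  B3 = {c, e, g, h}  B4 = {b, c, f, g}  B5 = {a, b, c, g}
Tree: B1–B2, B2–B3, B1–B4, B4–B5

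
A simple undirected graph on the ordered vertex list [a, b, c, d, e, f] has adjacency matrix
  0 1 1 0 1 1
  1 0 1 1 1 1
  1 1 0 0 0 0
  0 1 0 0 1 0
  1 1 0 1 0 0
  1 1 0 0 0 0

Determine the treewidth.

2

A width-2 tree decomposition is:
Bags: B1 = {a, b, f}  B2 = {a, b, e}  B3 = {a, b, c}  B4 = {b, d, e}
Tree: B1–B2, B1–B3, B2–B4
Each bag holds 3 vertices, so the decomposition has width 2, which upper-bounds the treewidth. Conversely, {b, d, e} is a clique of size 3, and the vertices of any clique must share a bag in every tree decomposition; so some bag has ≥ 3 vertices and tw(G) ≥ 2. The upper and lower bounds meet at 2, so that is the treewidth.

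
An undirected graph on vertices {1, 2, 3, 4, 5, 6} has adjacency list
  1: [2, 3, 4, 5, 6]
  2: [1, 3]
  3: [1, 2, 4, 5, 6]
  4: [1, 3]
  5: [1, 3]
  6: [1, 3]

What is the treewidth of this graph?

A width-2 tree decomposition is:
Bags: B1 = {1, 2, 3}  B2 = {1, 3, 5}  B3 = {1, 3, 6}  B4 = {1, 3, 4}
Tree: B1–B2, B1–B3, B2–B4
Each bag holds 3 vertices, so the decomposition has width 2, which upper-bounds the treewidth. Conversely, {1, 2, 3} is a clique of size 3, and the vertices of any clique must share a bag in every tree decomposition; so some bag has ≥ 3 vertices and tw(G) ≥ 2. The upper and lower bounds meet at 2, so that is the treewidth.

2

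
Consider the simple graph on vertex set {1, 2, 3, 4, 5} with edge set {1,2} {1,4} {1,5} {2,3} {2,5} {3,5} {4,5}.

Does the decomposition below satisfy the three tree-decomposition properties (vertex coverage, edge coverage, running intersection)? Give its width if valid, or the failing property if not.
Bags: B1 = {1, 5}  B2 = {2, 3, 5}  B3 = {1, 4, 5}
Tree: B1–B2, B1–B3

A tree decomposition must satisfy three properties: every vertex lies in some bag; for every edge, both endpoints lie together in some bag; and for every vertex, the bags containing it form a connected subtree. Here edge (2,1) lies in no bag, so the decomposition is invalid.

No — edge (2,1) lies in no bag.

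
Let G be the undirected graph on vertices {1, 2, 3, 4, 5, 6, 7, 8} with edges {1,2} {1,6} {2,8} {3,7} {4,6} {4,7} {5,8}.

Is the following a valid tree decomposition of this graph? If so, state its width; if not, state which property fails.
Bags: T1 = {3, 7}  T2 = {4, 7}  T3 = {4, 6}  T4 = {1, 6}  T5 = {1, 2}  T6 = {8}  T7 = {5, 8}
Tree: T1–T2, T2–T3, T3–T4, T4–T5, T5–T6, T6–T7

A tree decomposition must satisfy three properties: every vertex lies in some bag; for every edge, both endpoints lie together in some bag; and for every vertex, the bags containing it form a connected subtree. Here edge (2,8) lies in no bag, so the decomposition is invalid.

No — edge (2,8) lies in no bag.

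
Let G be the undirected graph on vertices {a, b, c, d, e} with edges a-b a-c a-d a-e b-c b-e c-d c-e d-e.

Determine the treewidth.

3

A width-3 tree decomposition is:
Bags: B1 = {a, b, c, e}  B2 = {a, c, d, e}
Tree: B1–B2
The largest bag has 4 vertices, giving width 3; this decomposition certifies tw(G) ≤ 3. Conversely, {a, c, d, e} is a clique of size 4, and the vertices of any clique must share a bag in every tree decomposition; so some bag has ≥ 4 vertices and tw(G) ≥ 3. The upper and lower bounds meet at 3, so that is the treewidth.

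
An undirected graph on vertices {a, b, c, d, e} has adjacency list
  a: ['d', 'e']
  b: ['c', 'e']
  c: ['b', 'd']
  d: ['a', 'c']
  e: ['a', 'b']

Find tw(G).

A width-2 tree decomposition is:
Bags: B1 = {b, c, e}  B2 = {c, d, e}  B3 = {a, d, e}
Tree: B1–B2, B2–B3
The largest bag has 3 vertices, giving width 2; this decomposition certifies tw(G) ≤ 2. For the lower bound, G contains the cycle e–b–c–d–a–e, so G is not a forest; only forests have treewidth ≤ 1, hence tw(G) ≥ 2. The upper and lower bounds meet at 2, so that is the treewidth.

2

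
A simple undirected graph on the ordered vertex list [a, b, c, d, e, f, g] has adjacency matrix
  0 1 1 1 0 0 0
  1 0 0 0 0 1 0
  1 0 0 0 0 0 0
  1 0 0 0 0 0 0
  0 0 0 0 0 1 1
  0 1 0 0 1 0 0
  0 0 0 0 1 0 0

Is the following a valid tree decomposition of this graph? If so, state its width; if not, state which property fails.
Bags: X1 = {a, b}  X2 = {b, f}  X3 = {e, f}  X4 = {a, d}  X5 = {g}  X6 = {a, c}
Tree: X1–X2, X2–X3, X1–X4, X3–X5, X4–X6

A tree decomposition must satisfy three properties: every vertex lies in some bag; for every edge, both endpoints lie together in some bag; and for every vertex, the bags containing it form a connected subtree. Here edge (e,g) lies in no bag, so the decomposition is invalid.

No — edge (e,g) lies in no bag.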